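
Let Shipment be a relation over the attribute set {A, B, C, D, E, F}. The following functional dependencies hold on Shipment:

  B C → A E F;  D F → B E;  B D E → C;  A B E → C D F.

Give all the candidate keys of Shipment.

{B, C}⁺: BC→AEF adds A, E, F; ABE→CDF adds D → {A, B, C, D, E, F}. Minimal: {C}⁺ = {C}; {B}⁺ = {B} — none reach the full schema.
{D, F}⁺: DF→BE adds B, E; BDE→C adds C; BC→AEF adds A → {A, B, C, D, E, F}. Minimal: {F}⁺ = {F}; {D}⁺ = {D} — none reach the full schema.
{A, B, E}⁺: ABE→CDF adds C, D, F → {A, B, C, D, E, F}. Minimal: {B, E}⁺ = {B, E}; {A, E}⁺ = {A, E}; {A, B}⁺ = {A, B} — none reach the full schema.
{B, D, E}⁺: BDE→C adds C; BC→AEF adds A, F → {A, B, C, D, E, F}. Minimal: {D, E}⁺ = {D, E}; {B, E}⁺ = {B, E}; {B, D}⁺ = {B, D} — none reach the full schema.
Any other superkey contains one of these as a subset, so there are no further candidate keys.

{B, C}, {D, F}, {A, B, E}, {B, D, E}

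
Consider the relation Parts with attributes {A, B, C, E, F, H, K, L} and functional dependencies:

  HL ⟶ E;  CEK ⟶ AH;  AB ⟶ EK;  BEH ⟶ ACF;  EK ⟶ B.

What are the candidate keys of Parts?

Attribute L never appears on the right-hand side of any dependency, so L must belong to every candidate key.
{L}⁺ = {L}, which is not all of the schema, so we must add further attributes.
{B, H, L}⁺: HL→E adds E; BEH→ACF adds A, C, F; AB→EK adds K → {A, B, C, E, F, H, K, L}.
{H, K, L}⁺: HL→E adds E; EK→B adds B; BEH→ACF adds A, C, F → {A, B, C, E, F, H, K, L}.
{A, B, C, L}⁺: AB→EK adds E, K; CEK→AH adds H; BEH→ACF adds F → {A, B, C, E, F, H, K, L}.
{C, E, K, L}⁺: CEK→AH adds A, H; EK→B adds B; BEH→ACF adds F → {A, B, C, E, F, H, K, L}.

BHL, HKL, ABCL, CEKL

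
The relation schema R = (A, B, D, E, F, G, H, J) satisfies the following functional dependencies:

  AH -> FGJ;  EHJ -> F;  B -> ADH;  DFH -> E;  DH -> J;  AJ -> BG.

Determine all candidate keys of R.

B; AH; AJ

{B}⁺: B→ADH adds A, D, H; DH→J adds J; AJ→BG adds G; AH→FGJ adds F; DFH→E adds E → {A, B, D, E, F, G, H, J}.
{A, H}⁺: AH→FGJ adds F, G, J; AJ→BG adds B; B→ADH adds D; DFH→E adds E → {A, B, D, E, F, G, H, J}. Minimal: {H}⁺ = {H}; {A}⁺ = {A} — none reach the full schema.
{A, J}⁺: AJ→BG adds B, G; B→ADH adds D, H; AH→FGJ adds F; DFH→E adds E → {A, B, D, E, F, G, H, J}. Minimal: {J}⁺ = {J}; {A}⁺ = {A} — none reach the full schema.
Any other superkey contains one of these as a subset, so there are no further candidate keys.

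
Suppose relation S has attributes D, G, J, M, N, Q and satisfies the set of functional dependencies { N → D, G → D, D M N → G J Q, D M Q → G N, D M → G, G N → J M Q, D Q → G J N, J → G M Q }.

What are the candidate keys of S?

J, DQ, GN, GQ, MN, NQ

{J}⁺: J→GMQ adds G, M, Q; G→D adds D; DMQ→GN adds N → {D, G, J, M, N, Q}.
{D, Q}⁺: DQ→GJN adds G, J, N; J→GMQ adds M → {D, G, J, M, N, Q}. Minimal: {Q}⁺ = {Q}; {D}⁺ = {D} — none reach the full schema.
{G, N}⁺: N→D adds D; GN→JMQ adds J, M, Q → {D, G, J, M, N, Q}. Minimal: {N}⁺ = {D, N}; {G}⁺ = {D, G} — none reach the full schema.
{G, Q}⁺: G→D adds D; DQ→GJN adds J, N; J→GMQ adds M → {D, G, J, M, N, Q}. Minimal: {Q}⁺ = {Q}; {G}⁺ = {D, G} — none reach the full schema.
{M, N}⁺: N→D adds D; DMN→GJQ adds G, J, Q → {D, G, J, M, N, Q}. Minimal: {N}⁺ = {D, N}; {M}⁺ = {M} — none reach the full schema.
{N, Q}⁺: N→D adds D; DQ→GJN adds G, J; J→GMQ adds M → {D, G, J, M, N, Q}. Minimal: {Q}⁺ = {Q}; {N}⁺ = {D, N} — none reach the full schema.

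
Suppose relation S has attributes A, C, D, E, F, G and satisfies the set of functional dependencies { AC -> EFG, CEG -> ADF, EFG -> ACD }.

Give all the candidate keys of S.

{A, C}⁺: AC→EFG adds E, F, G; CEG→ADF adds D → {A, C, D, E, F, G}.
{C, E, G}⁺: CEG→ADF adds A, D, F → {A, C, D, E, F, G}.
{E, F, G}⁺: EFG→ACD adds A, C, D → {A, C, D, E, F, G}.
Any other superkey contains one of these as a subset, so there are no further candidate keys.

(A, C), (C, E, G), (E, F, G)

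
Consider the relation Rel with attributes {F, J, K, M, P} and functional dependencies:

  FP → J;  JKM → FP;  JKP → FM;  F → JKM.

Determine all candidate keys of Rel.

{F}⁺: F→JKM adds J, K, M; JKM→FP adds P → {F, J, K, M, P}.
{J, K, M}⁺: JKM→FP adds F, P → {F, J, K, M, P}.
{J, K, P}⁺: JKP→FM adds F, M → {F, J, K, M, P}.

{F}; {J, K, M}; {J, K, P}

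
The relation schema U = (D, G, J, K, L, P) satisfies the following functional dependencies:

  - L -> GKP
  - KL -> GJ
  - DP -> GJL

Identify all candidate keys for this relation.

Attribute D never appears on the right-hand side of any dependency, so D must belong to every candidate key.
{D}⁺ = {D}, which is not all of the schema, so we must add further attributes.
{D, L}⁺: L→GKP adds G, K, P; KL→GJ adds J → {D, G, J, K, L, P}.
{D, P}⁺: DP→GJL adds G, J, L; L→GKP adds K → {D, G, J, K, L, P}.

DL, DP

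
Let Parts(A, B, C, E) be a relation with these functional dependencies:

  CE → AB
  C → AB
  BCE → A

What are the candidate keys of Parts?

{C, E}

Attributes C, E never appear on any right-hand side, so every candidate key must contain {C, E}.
{C, E}⁺ = {A, B, C, E}, which is all of the schema, so {C, E} is the only candidate key.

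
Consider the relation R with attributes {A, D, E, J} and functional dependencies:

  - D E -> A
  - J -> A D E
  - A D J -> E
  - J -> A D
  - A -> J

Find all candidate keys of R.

A, J, DE

{A}⁺: A→J adds J; J→ADE adds D, E → {A, D, E, J}.
{J}⁺: J→ADE adds A, D, E → {A, D, E, J}.
{D, E}⁺: DE→A adds A; A→J adds J → {A, D, E, J}. Minimal: {E}⁺ = {E}; {D}⁺ = {D} — none reach the full schema.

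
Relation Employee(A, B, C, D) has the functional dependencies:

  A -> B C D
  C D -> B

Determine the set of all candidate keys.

Attribute A never appears on the right-hand side of any dependency, so A must belong to every candidate key.
{A}⁺ = {A, B, C, D}, which is all of the schema, so {A} is the only candidate key.

(A)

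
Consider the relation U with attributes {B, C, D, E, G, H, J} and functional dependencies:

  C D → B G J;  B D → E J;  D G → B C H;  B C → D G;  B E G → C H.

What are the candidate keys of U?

{B, C}⁺: BC→DG adds D, G; CD→BGJ adds J; BD→EJ adds E; DG→BCH adds H → {B, C, D, E, G, H, J}. Minimal: {C}⁺ = {C}; {B}⁺ = {B} — none reach the full schema.
{C, D}⁺: CD→BGJ adds B, G, J; BD→EJ adds E; DG→BCH adds H → {B, C, D, E, G, H, J}. Minimal: {D}⁺ = {D}; {C}⁺ = {C} — none reach the full schema.
{D, G}⁺: DG→BCH adds B, C, H; CD→BGJ adds J; BD→EJ adds E → {B, C, D, E, G, H, J}. Minimal: {G}⁺ = {G}; {D}⁺ = {D} — none reach the full schema.
{B, E, G}⁺: BEG→CH adds C, H; BC→DG adds D; CD→BGJ adds J → {B, C, D, E, G, H, J}. Minimal: {E, G}⁺ = {E, G}; {B, G}⁺ = {B, G}; {B, E}⁺ = {B, E} — none reach the full schema.

{B, C}; {C, D}; {D, G}; {B, E, G}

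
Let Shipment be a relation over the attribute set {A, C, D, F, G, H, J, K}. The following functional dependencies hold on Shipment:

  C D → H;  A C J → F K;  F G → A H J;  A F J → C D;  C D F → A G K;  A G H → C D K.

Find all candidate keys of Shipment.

{F, G}; {A, C, J}; {A, F, J}; {C, D, F}; {A, G, H, J}

{F, G}⁺: FG→AHJ adds A, H, J; AFJ→CD adds C, D; CDF→AGK adds K → {A, C, D, F, G, H, J, K}.
{A, C, J}⁺: ACJ→FK adds F, K; AFJ→CD adds D; CDF→AGK adds G; CD→H adds H → {A, C, D, F, G, H, J, K}.
{A, F, J}⁺: AFJ→CD adds C, D; CDF→AGK adds G, K; CD→H adds H → {A, C, D, F, G, H, J, K}.
{C, D, F}⁺: CD→H adds H; CDF→AGK adds A, G, K; FG→AHJ adds J → {A, C, D, F, G, H, J, K}.
{A, G, H, J}⁺: AGH→CDK adds C, D, K; ACJ→FK adds F → {A, C, D, F, G, H, J, K}.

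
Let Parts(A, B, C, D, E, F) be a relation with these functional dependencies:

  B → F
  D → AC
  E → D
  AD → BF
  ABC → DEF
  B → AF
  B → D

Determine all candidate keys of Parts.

{B}⁺: B→F adds F; B→AF adds A; B→D adds D; D→AC adds C; ABC→DEF adds E → {A, B, C, D, E, F}.
{D}⁺: D→AC adds A, C; AD→BF adds B, F; ABC→DEF adds E → {A, B, C, D, E, F}.
{E}⁺: E→D adds D; D→AC adds A, C; AD→BF adds B, F → {A, B, C, D, E, F}.

(B), (D), (E)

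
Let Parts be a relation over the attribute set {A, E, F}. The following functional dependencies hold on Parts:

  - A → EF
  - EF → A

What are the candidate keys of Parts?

{A}, {E, F}

{A}⁺: A→EF adds E, F → {A, E, F}.
{E, F}⁺: EF→A adds A → {A, E, F}. Minimal: {F}⁺ = {F}; {E}⁺ = {E} — none reach the full schema.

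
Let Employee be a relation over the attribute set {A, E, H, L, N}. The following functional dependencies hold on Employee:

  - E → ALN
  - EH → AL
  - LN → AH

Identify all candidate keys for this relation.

(E)

{E}⁺: E→ALN adds A, L, N; LN→AH adds H → {A, E, H, L, N}.
No other minimal superkey exists.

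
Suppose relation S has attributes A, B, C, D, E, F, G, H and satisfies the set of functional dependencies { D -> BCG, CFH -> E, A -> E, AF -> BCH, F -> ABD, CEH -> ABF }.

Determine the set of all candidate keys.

{F}, {A, C, H}, {A, D, H}, {C, E, H}, {D, E, H}

{F}⁺: F→ABD adds A, B, D; D→BCG adds C, G; A→E adds E; AF→BCH adds H → {A, B, C, D, E, F, G, H}.
{A, C, H}⁺: A→E adds E; CEH→ABF adds B, F; F→ABD adds D; D→BCG adds G → {A, B, C, D, E, F, G, H}. Minimal: {C, H}⁺ = {C, H}; {A, H}⁺ = {A, E, H}; {A, C}⁺ = {A, C, E} — none reach the full schema.
{A, D, H}⁺: D→BCG adds B, C, G; A→E adds E; CEH→ABF adds F → {A, B, C, D, E, F, G, H}. Minimal: {D, H}⁺ = {B, C, D, G, H}; {A, H}⁺ = {A, E, H}; {A, D}⁺ = {A, B, C, D, E, G} — none reach the full schema.
{C, E, H}⁺: CEH→ABF adds A, B, F; F→ABD adds D; D→BCG adds G → {A, B, C, D, E, F, G, H}. Minimal: {E, H}⁺ = {E, H}; {C, H}⁺ = {C, H}; {C, E}⁺ = {C, E} — none reach the full schema.
{D, E, H}⁺: D→BCG adds B, C, G; CEH→ABF adds A, F → {A, B, C, D, E, F, G, H}. Minimal: {E, H}⁺ = {E, H}; {D, H}⁺ = {B, C, D, G, H}; {D, E}⁺ = {B, C, D, E, G} — none reach the full schema.
Any other superkey contains one of these as a subset, so there are no further candidate keys.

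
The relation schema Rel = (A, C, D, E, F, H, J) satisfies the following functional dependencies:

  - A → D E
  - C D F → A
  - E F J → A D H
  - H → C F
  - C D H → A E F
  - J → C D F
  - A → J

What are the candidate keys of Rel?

A; J; DH; CDF

{A}⁺: A→DE adds D, E; A→J adds J; J→CDF adds C, F; EFJ→ADH adds H → {A, C, D, E, F, H, J}.
{J}⁺: J→CDF adds C, D, F; CDF→A adds A; A→DE adds E; EFJ→ADH adds H → {A, C, D, E, F, H, J}.
{D, H}⁺: H→CF adds C, F; CDH→AEF adds A, E; A→J adds J → {A, C, D, E, F, H, J}. Minimal: {H}⁺ = {C, F, H}; {D}⁺ = {D} — none reach the full schema.
{C, D, F}⁺: CDF→A adds A; A→J adds J; A→DE adds E; EFJ→ADH adds H → {A, C, D, E, F, H, J}. Minimal: {D, F}⁺ = {D, F}; {C, F}⁺ = {C, F}; {C, D}⁺ = {C, D} — none reach the full schema.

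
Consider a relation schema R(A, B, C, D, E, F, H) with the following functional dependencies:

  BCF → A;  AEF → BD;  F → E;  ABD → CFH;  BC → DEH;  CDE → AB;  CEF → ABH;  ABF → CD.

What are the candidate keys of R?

{A, F}, {B, C}, {C, F}, {A, B, D}, {C, D, E}

{A, F}⁺: F→E adds E; AEF→BD adds B, D; ABD→CFH adds C, H → {A, B, C, D, E, F, H}. Minimal: {F}⁺ = {E, F}; {A}⁺ = {A} — none reach the full schema.
{B, C}⁺: BC→DEH adds D, E, H; CDE→AB adds A; ABD→CFH adds F → {A, B, C, D, E, F, H}. Minimal: {C}⁺ = {C}; {B}⁺ = {B} — none reach the full schema.
{C, F}⁺: F→E adds E; CEF→ABH adds A, B, H; ABF→CD adds D → {A, B, C, D, E, F, H}. Minimal: {F}⁺ = {E, F}; {C}⁺ = {C} — none reach the full schema.
{A, B, D}⁺: ABD→CFH adds C, F, H; BC→DEH adds E → {A, B, C, D, E, F, H}. Minimal: {B, D}⁺ = {B, D}; {A, D}⁺ = {A, D}; {A, B}⁺ = {A, B} — none reach the full schema.
{C, D, E}⁺: CDE→AB adds A, B; ABD→CFH adds F, H → {A, B, C, D, E, F, H}. Minimal: {D, E}⁺ = {D, E}; {C, E}⁺ = {C, E}; {C, D}⁺ = {C, D} — none reach the full schema.
Any other superkey contains one of these as a subset, so there are no further candidate keys.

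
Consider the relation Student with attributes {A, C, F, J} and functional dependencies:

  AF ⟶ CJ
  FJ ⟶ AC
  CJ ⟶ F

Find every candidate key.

{A, F}⁺: AF→CJ adds C, J → {A, C, F, J}. Minimal: {F}⁺ = {F}; {A}⁺ = {A} — none reach the full schema.
{C, J}⁺: CJ→F adds F; FJ→AC adds A → {A, C, F, J}. Minimal: {J}⁺ = {J}; {C}⁺ = {C} — none reach the full schema.
{F, J}⁺: FJ→AC adds A, C → {A, C, F, J}. Minimal: {J}⁺ = {J}; {F}⁺ = {F} — none reach the full schema.

AF, CJ, FJ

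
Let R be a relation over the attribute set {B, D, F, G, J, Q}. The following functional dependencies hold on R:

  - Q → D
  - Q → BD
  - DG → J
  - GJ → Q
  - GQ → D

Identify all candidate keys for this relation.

Attributes F, G never appear on any right-hand side, so every candidate key must contain {F, G}.
{F, G}⁺ = {F, G}, which is not all of the schema, so we must add further attributes.
{D, F, G}⁺: DG→J adds J; GJ→Q adds Q; Q→BD adds B → {B, D, F, G, J, Q}.
{F, G, J}⁺: GJ→Q adds Q; GQ→D adds D; Q→BD adds B → {B, D, F, G, J, Q}.
{F, G, Q}⁺: Q→D adds D; Q→BD adds B; DG→J adds J → {B, D, F, G, J, Q}.

{D, F, G}, {F, G, J}, {F, G, Q}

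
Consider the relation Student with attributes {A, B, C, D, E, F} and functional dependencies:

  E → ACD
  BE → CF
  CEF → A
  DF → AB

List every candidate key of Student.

{B, E}, {E, F}

Attribute E never appears on the right-hand side of any dependency, so E must belong to every candidate key.
{E}⁺ = {A, C, D, E}, which is not all of the schema, so we must add further attributes.
{B, E}⁺: E→ACD adds A, C, D; BE→CF adds F → {A, B, C, D, E, F}. Minimal: {E}⁺ = {A, C, D, E}; {B}⁺ = {B} — none reach the full schema.
{E, F}⁺: E→ACD adds A, C, D; DF→AB adds B → {A, B, C, D, E, F}. Minimal: {F}⁺ = {F}; {E}⁺ = {A, C, D, E} — none reach the full schema.
Any other superkey contains one of these as a subset, so there are no further candidate keys.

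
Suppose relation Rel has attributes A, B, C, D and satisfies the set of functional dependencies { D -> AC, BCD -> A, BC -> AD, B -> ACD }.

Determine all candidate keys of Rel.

Attribute B never appears on the right-hand side of any dependency, so B must belong to every candidate key.
{B}⁺ = {A, B, C, D}, which is all of the schema, so {B} is the only candidate key.

B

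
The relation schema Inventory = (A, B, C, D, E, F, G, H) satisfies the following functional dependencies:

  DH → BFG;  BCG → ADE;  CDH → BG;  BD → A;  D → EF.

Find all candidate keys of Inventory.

Attributes C, H never appear on any right-hand side, so every candidate key must contain {C, H}.
{C, H}⁺ = {C, H}, which is not all of the schema, so we must add further attributes.
{C, D, H}⁺: DH→BFG adds B, F, G; BCG→ADE adds A, E → {A, B, C, D, E, F, G, H}. Minimal: {D, H}⁺ = {A, B, D, E, F, G, H}; {C, H}⁺ = {C, H}; {C, D}⁺ = {C, D, E, F} — none reach the full schema.
{B, C, G, H}⁺: BCG→ADE adds A, D, E; D→EF adds F → {A, B, C, D, E, F, G, H}. Minimal: {C, G, H}⁺ = {C, G, H}; {B, G, H}⁺ = {B, G, H}; {B, C, H}⁺ = {B, C, H}; … — none reach the full schema.

CDH, BCGH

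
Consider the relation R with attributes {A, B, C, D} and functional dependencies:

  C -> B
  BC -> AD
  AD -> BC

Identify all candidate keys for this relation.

{C}; {A, D}

{C}⁺: C→B adds B; BC→AD adds A, D → {A, B, C, D}.
{A, D}⁺: AD→BC adds B, C → {A, B, C, D}. Minimal: {D}⁺ = {D}; {A}⁺ = {A} — none reach the full schema.
Any other superkey contains one of these as a subset, so there are no further candidate keys.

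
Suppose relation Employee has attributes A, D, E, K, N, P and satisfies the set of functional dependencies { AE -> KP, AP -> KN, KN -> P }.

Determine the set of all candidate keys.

Attributes A, D, E never appear on any right-hand side, so every candidate key must contain {A, D, E}.
{A, D, E}⁺ = {A, D, E, K, N, P}, which is all of the schema, so {A, D, E} is the only candidate key.

ADE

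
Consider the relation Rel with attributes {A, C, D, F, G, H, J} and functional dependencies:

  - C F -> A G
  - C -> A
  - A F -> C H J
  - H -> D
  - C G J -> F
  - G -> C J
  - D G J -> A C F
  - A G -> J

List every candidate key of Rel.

{G}; {A, F}; {C, F}

{G}⁺: G→CJ adds C, J; C→A adds A; CGJ→F adds F; AF→CHJ adds H; H→D adds D → {A, C, D, F, G, H, J}.
{A, F}⁺: AF→CHJ adds C, H, J; H→D adds D; CF→AG adds G → {A, C, D, F, G, H, J}. Minimal: {F}⁺ = {F}; {A}⁺ = {A} — none reach the full schema.
{C, F}⁺: CF→AG adds A, G; AF→CHJ adds H, J; H→D adds D → {A, C, D, F, G, H, J}. Minimal: {F}⁺ = {F}; {C}⁺ = {A, C} — none reach the full schema.
Any other superkey contains one of these as a subset, so there are no further candidate keys.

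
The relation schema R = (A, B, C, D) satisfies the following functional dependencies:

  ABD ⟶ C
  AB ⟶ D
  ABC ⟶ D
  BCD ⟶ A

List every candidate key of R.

Attribute B never appears on the right-hand side of any dependency, so B must belong to every candidate key.
{B}⁺ = {B}, which is not all of the schema, so we must add further attributes.
{A, B}⁺: AB→D adds D; ABD→C adds C → {A, B, C, D}. Minimal: {B}⁺ = {B}; {A}⁺ = {A} — none reach the full schema.
{B, C, D}⁺: BCD→A adds A → {A, B, C, D}. Minimal: {C, D}⁺ = {C, D}; {B, D}⁺ = {B, D}; {B, C}⁺ = {B, C} — none reach the full schema.

{A, B}, {B, C, D}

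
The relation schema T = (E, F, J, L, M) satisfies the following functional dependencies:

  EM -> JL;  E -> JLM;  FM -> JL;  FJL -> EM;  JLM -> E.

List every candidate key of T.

{E, F}, {F, M}, {F, J, L}

{E, F}⁺: E→JLM adds J, L, M → {E, F, J, L, M}. Minimal: {F}⁺ = {F}; {E}⁺ = {E, J, L, M} — none reach the full schema.
{F, M}⁺: FM→JL adds J, L; FJL→EM adds E → {E, F, J, L, M}. Minimal: {M}⁺ = {M}; {F}⁺ = {F} — none reach the full schema.
{F, J, L}⁺: FJL→EM adds E, M → {E, F, J, L, M}. Minimal: {J, L}⁺ = {J, L}; {F, L}⁺ = {F, L}; {F, J}⁺ = {F, J} — none reach the full schema.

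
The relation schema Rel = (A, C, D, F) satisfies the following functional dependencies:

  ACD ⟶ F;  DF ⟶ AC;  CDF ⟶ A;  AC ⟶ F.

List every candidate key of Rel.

(D, F), (A, C, D)

{D, F}⁺: DF→AC adds A, C → {A, C, D, F}. Minimal: {F}⁺ = {F}; {D}⁺ = {D} — none reach the full schema.
{A, C, D}⁺: ACD→F adds F → {A, C, D, F}. Minimal: {C, D}⁺ = {C, D}; {A, D}⁺ = {A, D}; {A, C}⁺ = {A, C, F} — none reach the full schema.
Any other superkey contains one of these as a subset, so there are no further candidate keys.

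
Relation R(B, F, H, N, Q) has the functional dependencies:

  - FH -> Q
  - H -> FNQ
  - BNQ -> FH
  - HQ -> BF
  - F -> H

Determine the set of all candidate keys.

{F}⁺: F→H adds H; FH→Q adds Q; H→FNQ adds N; HQ→BF adds B → {B, F, H, N, Q}.
{H}⁺: H→FNQ adds F, N, Q; HQ→BF adds B → {B, F, H, N, Q}.
{B, N, Q}⁺: BNQ→FH adds F, H → {B, F, H, N, Q}. Minimal: {N, Q}⁺ = {N, Q}; {B, Q}⁺ = {B, Q}; {B, N}⁺ = {B, N} — none reach the full schema.

{F}; {H}; {B, N, Q}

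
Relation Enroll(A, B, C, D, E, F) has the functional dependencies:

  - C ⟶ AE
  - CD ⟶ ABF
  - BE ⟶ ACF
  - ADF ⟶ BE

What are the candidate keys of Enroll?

Attribute D never appears on the right-hand side of any dependency, so D must belong to every candidate key.
{D}⁺ = {D}, which is not all of the schema, so we must add further attributes.
{C, D}⁺: C→AE adds A, E; CD→ABF adds B, F → {A, B, C, D, E, F}. Minimal: {D}⁺ = {D}; {C}⁺ = {A, C, E} — none reach the full schema.
{A, D, F}⁺: ADF→BE adds B, E; BE→ACF adds C → {A, B, C, D, E, F}. Minimal: {D, F}⁺ = {D, F}; {A, F}⁺ = {A, F}; {A, D}⁺ = {A, D} — none reach the full schema.
{B, D, E}⁺: BE→ACF adds A, C, F → {A, B, C, D, E, F}. Minimal: {D, E}⁺ = {D, E}; {B, E}⁺ = {A, B, C, E, F}; {B, D}⁺ = {B, D} — none reach the full schema.
Any other superkey contains one of these as a subset, so there are no further candidate keys.

(C, D); (A, D, F); (B, D, E)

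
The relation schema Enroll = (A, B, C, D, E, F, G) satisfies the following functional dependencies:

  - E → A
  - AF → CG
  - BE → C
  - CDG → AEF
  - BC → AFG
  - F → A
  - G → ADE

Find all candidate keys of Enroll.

{B, C}; {B, E}; {B, F}; {B, G}

{B, C}⁺: BC→AFG adds A, F, G; G→ADE adds D, E → {A, B, C, D, E, F, G}.
{B, E}⁺: E→A adds A; BE→C adds C; BC→AFG adds F, G; G→ADE adds D → {A, B, C, D, E, F, G}.
{B, F}⁺: F→A adds A; AF→CG adds C, G; G→ADE adds D, E → {A, B, C, D, E, F, G}.
{B, G}⁺: G→ADE adds A, D, E; BE→C adds C; CDG→AEF adds F → {A, B, C, D, E, F, G}.
Any other superkey contains one of these as a subset, so there are no further candidate keys.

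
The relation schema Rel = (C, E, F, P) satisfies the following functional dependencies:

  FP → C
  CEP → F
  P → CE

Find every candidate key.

{P}

Attribute P never appears on the right-hand side of any dependency, so P must belong to every candidate key.
{P}⁺ = {C, E, F, P}, which is all of the schema, so {P} is the only candidate key.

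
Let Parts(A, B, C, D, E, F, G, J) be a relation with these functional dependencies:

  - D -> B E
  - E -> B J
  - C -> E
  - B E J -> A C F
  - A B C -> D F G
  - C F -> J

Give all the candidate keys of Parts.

(C), (D), (E)

{C}⁺: C→E adds E; E→BJ adds B, J; BEJ→ACF adds A, F; ABC→DFG adds D, G → {A, B, C, D, E, F, G, J}.
{D}⁺: D→BE adds B, E; E→BJ adds J; BEJ→ACF adds A, C, F; ABC→DFG adds G → {A, B, C, D, E, F, G, J}.
{E}⁺: E→BJ adds B, J; BEJ→ACF adds A, C, F; ABC→DFG adds D, G → {A, B, C, D, E, F, G, J}.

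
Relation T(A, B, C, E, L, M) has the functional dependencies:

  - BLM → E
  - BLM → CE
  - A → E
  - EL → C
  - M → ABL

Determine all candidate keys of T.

{M}

Attribute M never appears on the right-hand side of any dependency, so M must belong to every candidate key.
{M}⁺ = {A, B, C, E, L, M}, which is all of the schema, so {M} is the only candidate key.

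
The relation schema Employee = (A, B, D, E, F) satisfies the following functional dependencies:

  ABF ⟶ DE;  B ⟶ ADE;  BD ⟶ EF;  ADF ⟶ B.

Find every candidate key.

B; ADF

{B}⁺: B→ADE adds A, D, E; BD→EF adds F → {A, B, D, E, F}.
{A, D, F}⁺: ADF→B adds B; ABF→DE adds E → {A, B, D, E, F}. Minimal: {D, F}⁺ = {D, F}; {A, F}⁺ = {A, F}; {A, D}⁺ = {A, D} — none reach the full schema.
Any other superkey contains one of these as a subset, so there are no further candidate keys.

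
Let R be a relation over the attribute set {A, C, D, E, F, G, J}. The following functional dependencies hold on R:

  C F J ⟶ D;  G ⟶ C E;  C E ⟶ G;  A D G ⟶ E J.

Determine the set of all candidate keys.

Attributes A, F never appear on any right-hand side, so every candidate key must contain {A, F}.
{A, F}⁺ = {A, F}, which is not all of the schema, so we must add further attributes.
{A, D, F, G}⁺: G→CE adds C, E; ADG→EJ adds J → {A, C, D, E, F, G, J}. Minimal: {D, F, G}⁺ = {C, D, E, F, G}; {A, F, G}⁺ = {A, C, E, F, G}; {A, D, G}⁺ = {A, C, D, E, G, J}; … — none reach the full schema.
{A, F, G, J}⁺: G→CE adds C, E; CFJ→D adds D → {A, C, D, E, F, G, J}. Minimal: {F, G, J}⁺ = {C, D, E, F, G, J}; {A, G, J}⁺ = {A, C, E, G, J}; {A, F, J}⁺ = {A, F, J}; … — none reach the full schema.
{A, C, D, E, F}⁺: CE→G adds G; ADG→EJ adds J → {A, C, D, E, F, G, J}. Minimal: {C, D, E, F}⁺ = {C, D, E, F, G}; {A, D, E, F}⁺ = {A, D, E, F}; {A, C, E, F}⁺ = {A, C, E, F, G}; … — none reach the full schema.
{A, C, E, F, J}⁺: CFJ→D adds D; CE→G adds G → {A, C, D, E, F, G, J}. Minimal: {C, E, F, J}⁺ = {C, D, E, F, G, J}; {A, E, F, J}⁺ = {A, E, F, J}; {A, C, F, J}⁺ = {A, C, D, F, J}; … — none reach the full schema.

{A, D, F, G}, {A, F, G, J}, {A, C, D, E, F}, {A, C, E, F, J}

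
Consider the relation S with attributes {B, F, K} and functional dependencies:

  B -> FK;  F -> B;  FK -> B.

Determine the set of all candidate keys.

{B}, {F}

{B}⁺: B→FK adds F, K → {B, F, K}.
{F}⁺: F→B adds B; B→FK adds K → {B, F, K}.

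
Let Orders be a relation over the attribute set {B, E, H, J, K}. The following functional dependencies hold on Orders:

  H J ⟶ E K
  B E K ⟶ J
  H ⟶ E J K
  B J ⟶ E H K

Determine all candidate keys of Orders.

{B, H}, {B, J}, {B, E, K}

Attribute B never appears on the right-hand side of any dependency, so B must belong to every candidate key.
{B}⁺ = {B}, which is not all of the schema, so we must add further attributes.
{B, H}⁺: H→EJK adds E, J, K → {B, E, H, J, K}. Minimal: {H}⁺ = {E, H, J, K}; {B}⁺ = {B} — none reach the full schema.
{B, J}⁺: BJ→EHK adds E, H, K → {B, E, H, J, K}. Minimal: {J}⁺ = {J}; {B}⁺ = {B} — none reach the full schema.
{B, E, K}⁺: BEK→J adds J; BJ→EHK adds H → {B, E, H, J, K}. Minimal: {E, K}⁺ = {E, K}; {B, K}⁺ = {B, K}; {B, E}⁺ = {B, E} — none reach the full schema.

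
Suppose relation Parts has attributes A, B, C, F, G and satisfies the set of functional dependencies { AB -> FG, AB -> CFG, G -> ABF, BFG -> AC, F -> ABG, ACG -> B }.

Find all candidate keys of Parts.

{F}⁺: F→ABG adds A, B, G; AB→CFG adds C → {A, B, C, F, G}.
{G}⁺: G→ABF adds A, B, F; BFG→AC adds C → {A, B, C, F, G}.
{A, B}⁺: AB→FG adds F, G; AB→CFG adds C → {A, B, C, F, G}. Minimal: {B}⁺ = {B}; {A}⁺ = {A} — none reach the full schema.

(F); (G); (A, B)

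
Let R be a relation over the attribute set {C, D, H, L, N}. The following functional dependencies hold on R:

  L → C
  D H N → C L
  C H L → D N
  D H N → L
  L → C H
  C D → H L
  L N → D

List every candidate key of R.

{L}⁺: L→C adds C; L→CH adds H; CHL→DN adds D, N → {C, D, H, L, N}.
{C, D}⁺: CD→HL adds H, L; CHL→DN adds N → {C, D, H, L, N}.
{D, H, N}⁺: DHN→CL adds C, L → {C, D, H, L, N}.

{L}, {C, D}, {D, H, N}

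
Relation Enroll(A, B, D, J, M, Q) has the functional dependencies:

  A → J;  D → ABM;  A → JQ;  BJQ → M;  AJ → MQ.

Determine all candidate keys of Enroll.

D

Attribute D never appears on the right-hand side of any dependency, so D must belong to every candidate key.
{D}⁺ = {A, B, D, J, M, Q}, which is all of the schema, so {D} is the only candidate key.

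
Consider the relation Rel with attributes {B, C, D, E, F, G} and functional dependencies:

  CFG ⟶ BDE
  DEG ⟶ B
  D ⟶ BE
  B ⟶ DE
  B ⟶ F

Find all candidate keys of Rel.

{B, C, G}⁺: B→DE adds D, E; B→F adds F → {B, C, D, E, F, G}. Minimal: {C, G}⁺ = {C, G}; {B, G}⁺ = {B, D, E, F, G}; {B, C}⁺ = {B, C, D, E, F} — none reach the full schema.
{C, D, G}⁺: D→BE adds B, E; B→F adds F → {B, C, D, E, F, G}. Minimal: {D, G}⁺ = {B, D, E, F, G}; {C, G}⁺ = {C, G}; {C, D}⁺ = {B, C, D, E, F} — none reach the full schema.
{C, F, G}⁺: CFG→BDE adds B, D, E → {B, C, D, E, F, G}. Minimal: {F, G}⁺ = {F, G}; {C, G}⁺ = {C, G}; {C, F}⁺ = {C, F} — none reach the full schema.

{B, C, G}, {C, D, G}, {C, F, G}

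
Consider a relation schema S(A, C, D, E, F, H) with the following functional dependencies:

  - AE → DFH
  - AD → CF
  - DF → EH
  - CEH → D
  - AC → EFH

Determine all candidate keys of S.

Attribute A never appears on the right-hand side of any dependency, so A must belong to every candidate key.
{A}⁺ = {A}, which is not all of the schema, so we must add further attributes.
{A, C}⁺: AC→EFH adds E, F, H; AE→DFH adds D → {A, C, D, E, F, H}.
{A, D}⁺: AD→CF adds C, F; DF→EH adds E, H → {A, C, D, E, F, H}.
{A, E}⁺: AE→DFH adds D, F, H; AD→CF adds C → {A, C, D, E, F, H}.

AC; AD; AE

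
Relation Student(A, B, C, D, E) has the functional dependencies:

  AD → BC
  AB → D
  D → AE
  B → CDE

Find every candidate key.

(B), (D)

{B}⁺: B→CDE adds C, D, E; D→AE adds A → {A, B, C, D, E}.
{D}⁺: D→AE adds A, E; AD→BC adds B, C → {A, B, C, D, E}.
Any other superkey contains one of these as a subset, so there are no further candidate keys.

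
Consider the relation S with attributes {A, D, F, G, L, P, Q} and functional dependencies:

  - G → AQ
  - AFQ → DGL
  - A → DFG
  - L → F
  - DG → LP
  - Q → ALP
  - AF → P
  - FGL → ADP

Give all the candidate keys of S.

{A}⁺: A→DFG adds D, F, G; DG→LP adds L, P; G→AQ adds Q → {A, D, F, G, L, P, Q}.
{G}⁺: G→AQ adds A, Q; A→DFG adds D, F; DG→LP adds L, P → {A, D, F, G, L, P, Q}.
{Q}⁺: Q→ALP adds A, L, P; A→DFG adds D, F, G → {A, D, F, G, L, P, Q}.
Any other superkey contains one of these as a subset, so there are no further candidate keys.

{A}; {G}; {Q}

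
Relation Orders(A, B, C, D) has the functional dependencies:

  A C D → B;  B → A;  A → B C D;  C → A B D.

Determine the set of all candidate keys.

A, B, C

{A}⁺: A→BCD adds B, C, D → {A, B, C, D}.
{B}⁺: B→A adds A; A→BCD adds C, D → {A, B, C, D}.
{C}⁺: C→ABD adds A, B, D → {A, B, C, D}.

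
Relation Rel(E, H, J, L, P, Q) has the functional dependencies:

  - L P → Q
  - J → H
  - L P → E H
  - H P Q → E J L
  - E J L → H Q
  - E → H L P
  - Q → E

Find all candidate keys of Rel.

{E}⁺: E→HLP adds H, L, P; LP→Q adds Q; HPQ→EJL adds J → {E, H, J, L, P, Q}.
{Q}⁺: Q→E adds E; E→HLP adds H, L, P; HPQ→EJL adds J → {E, H, J, L, P, Q}.
{L, P}⁺: LP→Q adds Q; LP→EH adds E, H; HPQ→EJL adds J → {E, H, J, L, P, Q}. Minimal: {P}⁺ = {P}; {L}⁺ = {L} — none reach the full schema.

E, Q, LP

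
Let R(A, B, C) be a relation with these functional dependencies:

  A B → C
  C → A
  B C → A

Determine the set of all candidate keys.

Attribute B never appears on the right-hand side of any dependency, so B must belong to every candidate key.
{B}⁺ = {B}, which is not all of the schema, so we must add further attributes.
{A, B}⁺: AB→C adds C → {A, B, C}.
{B, C}⁺: C→A adds A → {A, B, C}.

(A, B), (B, C)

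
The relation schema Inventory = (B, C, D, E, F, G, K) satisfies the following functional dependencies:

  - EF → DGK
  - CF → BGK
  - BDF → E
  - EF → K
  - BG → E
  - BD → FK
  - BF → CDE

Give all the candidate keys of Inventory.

{B, D}⁺: BD→FK adds F, K; BF→CDE adds C, E; EF→DGK adds G → {B, C, D, E, F, G, K}. Minimal: {D}⁺ = {D}; {B}⁺ = {B} — none reach the full schema.
{B, F}⁺: BF→CDE adds C, D, E; EF→DGK adds G, K → {B, C, D, E, F, G, K}. Minimal: {F}⁺ = {F}; {B}⁺ = {B} — none reach the full schema.
{C, F}⁺: CF→BGK adds B, G, K; BG→E adds E; BF→CDE adds D → {B, C, D, E, F, G, K}. Minimal: {F}⁺ = {F}; {C}⁺ = {C} — none reach the full schema.
Any other superkey contains one of these as a subset, so there are no further candidate keys.

(B, D), (B, F), (C, F)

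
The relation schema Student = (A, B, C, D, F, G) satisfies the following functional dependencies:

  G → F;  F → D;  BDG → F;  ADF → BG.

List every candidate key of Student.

ACF; ACG

{A, C, F}⁺: F→D adds D; ADF→BG adds B, G → {A, B, C, D, F, G}. Minimal: {C, F}⁺ = {C, D, F}; {A, F}⁺ = {A, B, D, F, G}; {A, C}⁺ = {A, C} — none reach the full schema.
{A, C, G}⁺: G→F adds F; F→D adds D; ADF→BG adds B → {A, B, C, D, F, G}. Minimal: {C, G}⁺ = {C, D, F, G}; {A, G}⁺ = {A, B, D, F, G}; {A, C}⁺ = {A, C} — none reach the full schema.
Any other superkey contains one of these as a subset, so there are no further candidate keys.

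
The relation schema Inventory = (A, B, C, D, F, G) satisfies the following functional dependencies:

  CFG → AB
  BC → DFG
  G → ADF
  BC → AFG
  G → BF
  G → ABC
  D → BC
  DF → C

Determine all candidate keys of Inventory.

(D); (G); (B, C)

{D}⁺: D→BC adds B, C; BC→DFG adds F, G; G→ADF adds A → {A, B, C, D, F, G}.
{G}⁺: G→ADF adds A, D, F; G→BF adds B; G→ABC adds C → {A, B, C, D, F, G}.
{B, C}⁺: BC→DFG adds D, F, G; G→ADF adds A → {A, B, C, D, F, G}. Minimal: {C}⁺ = {C}; {B}⁺ = {B} — none reach the full schema.
Any other superkey contains one of these as a subset, so there are no further candidate keys.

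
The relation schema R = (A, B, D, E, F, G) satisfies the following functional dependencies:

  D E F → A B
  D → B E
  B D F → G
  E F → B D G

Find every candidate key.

(D, F), (E, F)

Attribute F never appears on the right-hand side of any dependency, so F must belong to every candidate key.
{F}⁺ = {F}, which is not all of the schema, so we must add further attributes.
{D, F}⁺: D→BE adds B, E; BDF→G adds G; DEF→AB adds A → {A, B, D, E, F, G}. Minimal: {F}⁺ = {F}; {D}⁺ = {B, D, E} — none reach the full schema.
{E, F}⁺: EF→BDG adds B, D, G; DEF→AB adds A → {A, B, D, E, F, G}. Minimal: {F}⁺ = {F}; {E}⁺ = {E} — none reach the full schema.
Any other superkey contains one of these as a subset, so there are no further candidate keys.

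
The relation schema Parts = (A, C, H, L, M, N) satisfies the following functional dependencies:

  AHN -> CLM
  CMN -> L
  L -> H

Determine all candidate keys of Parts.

AHN, ALN, ACMN

Attributes A, N never appear on any right-hand side, so every candidate key must contain {A, N}.
{A, N}⁺ = {A, N}, which is not all of the schema, so we must add further attributes.
{A, H, N}⁺: AHN→CLM adds C, L, M → {A, C, H, L, M, N}.
{A, L, N}⁺: L→H adds H; AHN→CLM adds C, M → {A, C, H, L, M, N}.
{A, C, M, N}⁺: CMN→L adds L; L→H adds H → {A, C, H, L, M, N}.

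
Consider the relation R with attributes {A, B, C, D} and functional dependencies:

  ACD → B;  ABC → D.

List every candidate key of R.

(A, B, C), (A, C, D)

Attributes A, C never appear on any right-hand side, so every candidate key must contain {A, C}.
{A, C}⁺ = {A, C}, which is not all of the schema, so we must add further attributes.
{A, B, C}⁺: ABC→D adds D → {A, B, C, D}.
{A, C, D}⁺: ACD→B adds B → {A, B, C, D}.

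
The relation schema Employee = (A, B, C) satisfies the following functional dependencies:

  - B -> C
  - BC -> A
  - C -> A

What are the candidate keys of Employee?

B

{B}⁺: B→C adds C; BC→A adds A → {A, B, C}.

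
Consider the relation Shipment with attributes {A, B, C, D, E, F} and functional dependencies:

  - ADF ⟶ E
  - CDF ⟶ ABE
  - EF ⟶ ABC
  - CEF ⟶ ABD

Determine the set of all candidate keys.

{E, F}, {A, D, F}, {C, D, F}

{E, F}⁺: EF→ABC adds A, B, C; CEF→ABD adds D → {A, B, C, D, E, F}. Minimal: {F}⁺ = {F}; {E}⁺ = {E} — none reach the full schema.
{A, D, F}⁺: ADF→E adds E; EF→ABC adds B, C → {A, B, C, D, E, F}. Minimal: {D, F}⁺ = {D, F}; {A, F}⁺ = {A, F}; {A, D}⁺ = {A, D} — none reach the full schema.
{C, D, F}⁺: CDF→ABE adds A, B, E → {A, B, C, D, E, F}. Minimal: {D, F}⁺ = {D, F}; {C, F}⁺ = {C, F}; {C, D}⁺ = {C, D} — none reach the full schema.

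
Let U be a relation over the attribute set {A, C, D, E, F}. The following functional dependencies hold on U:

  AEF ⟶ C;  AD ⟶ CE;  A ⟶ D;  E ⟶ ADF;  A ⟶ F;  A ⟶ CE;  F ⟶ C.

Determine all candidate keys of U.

{A}; {E}

{A}⁺: A→D adds D; A→F adds F; A→CE adds C, E → {A, C, D, E, F}.
{E}⁺: E→ADF adds A, D, F; A→CE adds C → {A, C, D, E, F}.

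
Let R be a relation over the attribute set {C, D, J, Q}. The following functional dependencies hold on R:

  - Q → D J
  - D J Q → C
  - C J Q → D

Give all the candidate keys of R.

{Q}

Attribute Q never appears on the right-hand side of any dependency, so Q must belong to every candidate key.
{Q}⁺ = {C, D, J, Q}, which is all of the schema, so {Q} is the only candidate key.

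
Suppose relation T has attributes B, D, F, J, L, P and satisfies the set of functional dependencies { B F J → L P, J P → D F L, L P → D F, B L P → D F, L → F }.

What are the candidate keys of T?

Attributes B, J never appear on any right-hand side, so every candidate key must contain {B, J}.
{B, J}⁺ = {B, J}, which is not all of the schema, so we must add further attributes.
{B, F, J}⁺: BFJ→LP adds L, P; JP→DFL adds D → {B, D, F, J, L, P}.
{B, J, L}⁺: L→F adds F; BFJ→LP adds P; JP→DFL adds D → {B, D, F, J, L, P}.
{B, J, P}⁺: JP→DFL adds D, F, L → {B, D, F, J, L, P}.
Any other superkey contains one of these as a subset, so there are no further candidate keys.

(B, F, J), (B, J, L), (B, J, P)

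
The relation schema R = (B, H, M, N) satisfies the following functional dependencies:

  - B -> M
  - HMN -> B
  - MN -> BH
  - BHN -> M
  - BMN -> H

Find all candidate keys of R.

{B, N}⁺: B→M adds M; MN→BH adds H → {B, H, M, N}. Minimal: {N}⁺ = {N}; {B}⁺ = {B, M} — none reach the full schema.
{M, N}⁺: MN→BH adds B, H → {B, H, M, N}. Minimal: {N}⁺ = {N}; {M}⁺ = {M} — none reach the full schema.
Any other superkey contains one of these as a subset, so there are no further candidate keys.

BN, MN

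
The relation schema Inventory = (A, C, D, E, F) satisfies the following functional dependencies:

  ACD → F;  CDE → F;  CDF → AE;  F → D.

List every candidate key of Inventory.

CF; ACD; CDE

Attribute C never appears on the right-hand side of any dependency, so C must belong to every candidate key.
{C}⁺ = {C}, which is not all of the schema, so we must add further attributes.
{C, F}⁺: F→D adds D; CDF→AE adds A, E → {A, C, D, E, F}.
{A, C, D}⁺: ACD→F adds F; CDF→AE adds E → {A, C, D, E, F}.
{C, D, E}⁺: CDE→F adds F; CDF→AE adds A → {A, C, D, E, F}.
Any other superkey contains one of these as a subset, so there are no further candidate keys.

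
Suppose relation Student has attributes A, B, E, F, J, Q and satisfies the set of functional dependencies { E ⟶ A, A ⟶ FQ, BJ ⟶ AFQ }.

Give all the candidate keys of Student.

(B, E, J)

Attributes B, E, J never appear on any right-hand side, so every candidate key must contain {B, E, J}.
{B, E, J}⁺ = {A, B, E, F, J, Q}, which is all of the schema, so {B, E, J} is the only candidate key.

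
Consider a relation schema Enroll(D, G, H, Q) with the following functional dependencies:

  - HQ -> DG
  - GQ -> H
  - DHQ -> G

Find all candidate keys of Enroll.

{G, Q}⁺: GQ→H adds H; HQ→DG adds D → {D, G, H, Q}. Minimal: {Q}⁺ = {Q}; {G}⁺ = {G} — none reach the full schema.
{H, Q}⁺: HQ→DG adds D, G → {D, G, H, Q}. Minimal: {Q}⁺ = {Q}; {H}⁺ = {H} — none reach the full schema.

(G, Q), (H, Q)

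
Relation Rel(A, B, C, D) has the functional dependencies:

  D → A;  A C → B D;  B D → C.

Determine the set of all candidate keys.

{A, C}⁺: AC→BD adds B, D → {A, B, C, D}. Minimal: {C}⁺ = {C}; {A}⁺ = {A} — none reach the full schema.
{B, D}⁺: D→A adds A; BD→C adds C → {A, B, C, D}. Minimal: {D}⁺ = {A, D}; {B}⁺ = {B} — none reach the full schema.
{C, D}⁺: D→A adds A; AC→BD adds B → {A, B, C, D}. Minimal: {D}⁺ = {A, D}; {C}⁺ = {C} — none reach the full schema.
Any other superkey contains one of these as a subset, so there are no further candidate keys.

AC; BD; CD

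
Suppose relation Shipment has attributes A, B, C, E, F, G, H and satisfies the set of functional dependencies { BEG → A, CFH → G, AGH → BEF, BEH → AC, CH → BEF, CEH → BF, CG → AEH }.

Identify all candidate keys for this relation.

{C, G}⁺: CG→AEH adds A, E, H; AGH→BEF adds B, F → {A, B, C, E, F, G, H}. Minimal: {G}⁺ = {G}; {C}⁺ = {C} — none reach the full schema.
{C, H}⁺: CH→BEF adds B, E, F; CFH→G adds G; BEH→AC adds A → {A, B, C, E, F, G, H}. Minimal: {H}⁺ = {H}; {C}⁺ = {C} — none reach the full schema.
{A, G, H}⁺: AGH→BEF adds B, E, F; BEH→AC adds C → {A, B, C, E, F, G, H}. Minimal: {G, H}⁺ = {G, H}; {A, H}⁺ = {A, H}; {A, G}⁺ = {A, G} — none reach the full schema.
{B, E, H}⁺: BEH→AC adds A, C; CH→BEF adds F; CFH→G adds G → {A, B, C, E, F, G, H}. Minimal: {E, H}⁺ = {E, H}; {B, H}⁺ = {B, H}; {B, E}⁺ = {B, E} — none reach the full schema.
Any other superkey contains one of these as a subset, so there are no further candidate keys.

CG, CH, AGH, BEH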